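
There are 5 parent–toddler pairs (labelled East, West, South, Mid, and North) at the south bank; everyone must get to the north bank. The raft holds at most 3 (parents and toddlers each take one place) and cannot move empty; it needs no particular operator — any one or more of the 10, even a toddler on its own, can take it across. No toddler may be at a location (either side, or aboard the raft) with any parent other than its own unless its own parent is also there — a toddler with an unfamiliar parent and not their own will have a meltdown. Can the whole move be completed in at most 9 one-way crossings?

No

Counting alone: each trip to the north bank takes at most 3 across and each return brings at least 1 back, so after t trips out (and t−1 returns) at most 3t − (t−1) of the 10 are across; that first reaches 10 at t = 5, so at least 9 crossings are needed.
The safety rule pushes this higher. Following every safe sequence of crossings, the most of the 10 that can be at the north bank as the raft arrives there on crossing 9 is 9 — never all 10.
So the move cannot be finished within 9 crossings. (The shortest complete plan takes 11:)
1. parent East and toddler East cross → the north bank.
2. parent East crosses ← the south bank.
3. toddler Mid, toddler South, and toddler West cross → the north bank.
4. toddler East crosses ← the south bank.
5. parent Mid, parent South, and parent West cross → the north bank.
6. parent West and toddler West cross ← the south bank.
7. parent East, parent North, and parent West cross → the north bank.
8. toddler South crosses ← the south bank.
9. toddler East and toddler West cross → the north bank.
10. toddler East crosses ← the south bank.
11. toddler East, toddler North, and toddler South cross → the north bank.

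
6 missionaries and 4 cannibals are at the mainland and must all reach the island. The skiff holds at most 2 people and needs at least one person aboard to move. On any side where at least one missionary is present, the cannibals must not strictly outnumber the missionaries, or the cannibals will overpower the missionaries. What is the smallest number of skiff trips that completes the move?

Counting alone: each trip to the island takes at most 2 across and each return brings at least 1 back, so after t trips out (and t−1 returns) at most 2t − (t−1) of the 10 are across; that first reaches 10 at t = 9, so at least 17 crossings are needed.
The plan below uses exactly 17 crossings, so it is optimal:
1. 2 cannibals → the island.  (the mainland: 6M 2C; the island: 0M 2C)
2. 1 cannibal ← the mainland.  (the mainland: 6M 3C; the island: 0M 1C)
3. 2 cannibals → the island.  (the mainland: 6M 1C; the island: 0M 3C)
4. 1 cannibal ← the mainland.  (the mainland: 6M 2C; the island: 0M 2C)
5. 2 missionaries → the island.  (the mainland: 4M 2C; the island: 2M 2C)
6. 1 cannibal ← the mainland.  (the mainland: 4M 3C; the island: 2M 1C)
7. 1 missionary and 1 cannibal → the island.  (the mainland: 3M 2C; the island: 3M 2C)
8. 1 cannibal ← the mainland.  (the mainland: 3M 3C; the island: 3M 1C)
9. 2 cannibals → the island.  (the mainland: 3M 1C; the island: 3M 3C)
10. 1 cannibal ← the mainland.  (the mainland: 3M 2C; the island: 3M 2C)
11. 1 missionary and 1 cannibal → the island.  (the mainland: 2M 1C; the island: 4M 3C)
12. 1 cannibal ← the mainland.  (the mainland: 2M 2C; the island: 4M 2C)
13. 2 cannibals → the island.  (the mainland: 2M 0C; the island: 4M 4C)
14. 1 cannibal ← the mainland.  (the mainland: 2M 1C; the island: 4M 3C)
15. 1 missionary and 1 cannibal → the island.  (the mainland: 1M 0C; the island: 5M 4C)
16. 1 cannibal ← the mainland.  (the mainland: 1M 1C; the island: 5M 3C)
17. 1 missionary and 1 cannibal → the island.  (the mainland: 0M 0C; the island: 6M 4C)

17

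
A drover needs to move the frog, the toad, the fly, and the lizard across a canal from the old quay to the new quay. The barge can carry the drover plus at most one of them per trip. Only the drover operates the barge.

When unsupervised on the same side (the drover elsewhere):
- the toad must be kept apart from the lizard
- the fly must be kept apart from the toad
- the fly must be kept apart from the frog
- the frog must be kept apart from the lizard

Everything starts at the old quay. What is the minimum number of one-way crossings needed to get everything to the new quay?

impossible

Whatever the first load, the items left behind include a forbidden pair without the drover. No opening move is safe, so no plan exists.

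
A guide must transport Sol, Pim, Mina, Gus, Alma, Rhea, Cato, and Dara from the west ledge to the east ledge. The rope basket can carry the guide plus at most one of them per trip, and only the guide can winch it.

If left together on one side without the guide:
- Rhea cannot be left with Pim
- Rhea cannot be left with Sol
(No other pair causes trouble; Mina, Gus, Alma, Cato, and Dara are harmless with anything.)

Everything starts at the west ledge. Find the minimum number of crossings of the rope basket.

17

Counting alone: the guide can take at most 1 across per trip to the east ledge, so moving all 8 needs at least 8 loaded trips out, with a return between consecutive ones — at least 15 crossings.
The safety rule pushes this higher. Following every safe sequence of crossings, the most of the 8 that can be at the east ledge as the rope basket arrives there on crossing 15 is 7 — never all 8.
So no plan with fewer than 17 crossings exists, and this one achieves 17:
1. Guide goes to the east ledge with Rhea.
2. Guide goes back to the west ledge alone.
3. Guide goes to the east ledge with Sol.
4. Guide goes back to the west ledge with Rhea.
5. Guide goes to the east ledge with Pim.
6. Guide goes back to the west ledge alone.
7. Guide goes to the east ledge with Mina.
8. Guide goes back to the west ledge alone.
9. Guide goes to the east ledge with Gus.
10. Guide goes back to the west ledge alone.
11. Guide goes to the east ledge with Alma.
12. Guide goes back to the west ledge alone.
13. Guide goes to the east ledge with Cato.
14. Guide goes back to the west ledge alone.
15. Guide goes to the east ledge with Dara.
16. Guide goes back to the west ledge alone.
17. Guide goes to the east ledge with Rhea.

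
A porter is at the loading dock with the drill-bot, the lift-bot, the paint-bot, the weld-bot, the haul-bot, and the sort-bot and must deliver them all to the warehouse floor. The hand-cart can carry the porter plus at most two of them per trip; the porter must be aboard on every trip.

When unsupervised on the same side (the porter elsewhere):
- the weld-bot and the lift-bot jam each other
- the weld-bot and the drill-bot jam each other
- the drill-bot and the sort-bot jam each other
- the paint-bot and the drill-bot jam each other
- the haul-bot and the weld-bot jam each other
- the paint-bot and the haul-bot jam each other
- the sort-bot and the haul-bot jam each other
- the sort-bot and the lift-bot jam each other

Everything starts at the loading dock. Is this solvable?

Whatever the first load, the items left behind include a forbidden pair without the porter. No opening move is safe, so no plan exists.

No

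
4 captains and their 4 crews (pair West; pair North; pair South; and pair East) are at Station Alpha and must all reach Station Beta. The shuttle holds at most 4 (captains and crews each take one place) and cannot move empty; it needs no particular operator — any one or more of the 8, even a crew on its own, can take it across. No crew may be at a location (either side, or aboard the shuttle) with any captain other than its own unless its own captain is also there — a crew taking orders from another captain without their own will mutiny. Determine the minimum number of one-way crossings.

Counting alone: each trip to Station Beta takes at most 4 across and each return brings at least 1 back, so after t trips out (and t−1 returns) at most 4t − (t−1) of the 8 are across; that first reaches 8 at t = 3, so at least 5 crossings are needed.
The plan below uses exactly 5 crossings, so it is optimal:
1. captain West and crew West cross → Station Beta.
2. captain West crosses ← Station Alpha.
3. captain East, captain North, captain South, and captain West cross → Station Beta.
4. crew West crosses ← Station Alpha.
5. crew East, crew North, crew South, and crew West cross → Station Beta.

5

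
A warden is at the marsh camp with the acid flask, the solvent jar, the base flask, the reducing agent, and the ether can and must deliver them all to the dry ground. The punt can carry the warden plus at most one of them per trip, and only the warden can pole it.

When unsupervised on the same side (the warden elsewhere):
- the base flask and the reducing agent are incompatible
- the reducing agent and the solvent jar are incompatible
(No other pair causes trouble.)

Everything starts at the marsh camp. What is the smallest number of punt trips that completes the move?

Counting alone: the warden can take at most 1 across per trip to the dry ground, so moving all 5 needs at least 5 loaded trips out, with a return between consecutive ones — at least 9 crossings.
The safety rule pushes this higher. Following every safe sequence of crossings, the most of the 5 that can be at the dry ground as the punt arrives there on crossing 9 is 4 — never all 5.
So no plan with fewer than 11 crossings exists, and this one achieves 11:
1. Warden goes to the dry ground with the reducing agent.
2. Warden goes back to the marsh camp alone.
3. Warden goes to the dry ground with the acid flask.
4. Warden goes back to the marsh camp alone.
5. Warden goes to the dry ground with the solvent jar.
6. Warden goes back to the marsh camp with the reducing agent.
7. Warden goes to the dry ground with the base flask.
8. Warden goes back to the marsh camp alone.
9. Warden goes to the dry ground with the ether can.
10. Warden goes back to the marsh camp alone.
11. Warden goes to the dry ground with the reducing agent.

11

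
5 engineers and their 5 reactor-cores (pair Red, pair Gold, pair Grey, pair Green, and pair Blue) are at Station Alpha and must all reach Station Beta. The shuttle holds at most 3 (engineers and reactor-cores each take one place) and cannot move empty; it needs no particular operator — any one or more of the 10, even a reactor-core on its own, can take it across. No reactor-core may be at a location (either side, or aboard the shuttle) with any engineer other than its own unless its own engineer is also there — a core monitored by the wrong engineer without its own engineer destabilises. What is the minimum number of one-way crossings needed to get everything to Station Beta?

Counting alone: each trip to Station Beta takes at most 3 across and each return brings at least 1 back, so after t trips out (and t−1 returns) at most 3t − (t−1) of the 10 are across; that first reaches 10 at t = 5, so at least 9 crossings are needed.
The safety rule pushes this higher. Following every safe sequence of crossings, the most of the 10 that can be at Station Beta as the shuttle arrives there on crossing 9 is 9 — never all 10.
So no plan with fewer than 11 crossings exists, and this one achieves 11:
1. engineer Red and reactor-core Red cross → Station Beta.
2. engineer Red crosses ← Station Alpha.
3. reactor-core Gold, reactor-core Green, and reactor-core Grey cross → Station Beta.
4. reactor-core Red crosses ← Station Alpha.
5. engineer Gold, engineer Green, and engineer Grey cross → Station Beta.
6. engineer Gold and reactor-core Gold cross ← Station Alpha.
7. engineer Blue, engineer Gold, and engineer Red cross → Station Beta.
8. reactor-core Grey crosses ← Station Alpha.
9. reactor-core Gold and reactor-core Red cross → Station Beta.
10. reactor-core Red crosses ← Station Alpha.
11. reactor-core Blue, reactor-core Grey, and reactor-core Red cross → Station Beta.

11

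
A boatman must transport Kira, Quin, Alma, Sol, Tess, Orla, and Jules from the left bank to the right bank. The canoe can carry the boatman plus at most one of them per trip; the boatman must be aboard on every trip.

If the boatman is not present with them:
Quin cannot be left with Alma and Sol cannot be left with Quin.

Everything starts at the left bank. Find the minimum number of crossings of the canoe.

Counting alone: the boatman can take at most 1 across per trip to the right bank, so moving all 7 needs at least 7 loaded trips out, with a return between consecutive ones — at least 13 crossings.
The safety rule pushes this higher. Following every safe sequence of crossings, the most of the 7 that can be at the right bank as the canoe arrives there on crossing 13 is 6 — never all 7.
So no plan with fewer than 15 crossings exists, and this one achieves 15:
1. Boatman goes to the right bank with Quin.  [the left bank: Alma, Jules, Kira, Orla, Sol, Tess | the right bank: Quin]
2. Boatman goes back to the left bank alone.  [the left bank: Alma, Jules, Kira, Orla, Sol, Tess | the right bank: Quin]
3. Boatman goes to the right bank with Kira.  [the left bank: Alma, Jules, Orla, Sol, Tess | the right bank: Kira, Quin]
4. Boatman goes back to the left bank alone.  [the left bank: Alma, Jules, Orla, Sol, Tess | the right bank: Kira, Quin]
5. Boatman goes to the right bank with Alma.  [the left bank: Jules, Orla, Sol, Tess | the right bank: Alma, Kira, Quin]
6. Boatman goes back to the left bank with Quin.  [the left bank: Jules, Orla, Quin, Sol, Tess | the right bank: Alma, Kira]
7. Boatman goes to the right bank with Sol.  [the left bank: Jules, Orla, Quin, Tess | the right bank: Alma, Kira, Sol]
8. Boatman goes back to the left bank alone.  [the left bank: Jules, Orla, Quin, Tess | the right bank: Alma, Kira, Sol]
9. Boatman goes to the right bank with Tess.  [the left bank: Jules, Orla, Quin | the right bank: Alma, Kira, Sol, Tess]
10. Boatman goes back to the left bank alone.  [the left bank: Jules, Orla, Quin | the right bank: Alma, Kira, Sol, Tess]
11. Boatman goes to the right bank with Orla.  [the left bank: Jules, Quin | the right bank: Alma, Kira, Orla, Sol, Tess]
12. Boatman goes back to the left bank alone.  [the left bank: Jules, Quin | the right bank: Alma, Kira, Orla, Sol, Tess]
13. Boatman goes to the right bank with Jules.  [the left bank: Quin | the right bank: Alma, Jules, Kira, Orla, Sol, Tess]
14. Boatman goes back to the left bank alone.  [the left bank: Quin | the right bank: Alma, Jules, Kira, Orla, Sol, Tess]
15. Boatman goes to the right bank with Quin.  [the left bank: — | the right bank: Alma, Jules, Kira, Orla, Quin, Sol, Tess]

15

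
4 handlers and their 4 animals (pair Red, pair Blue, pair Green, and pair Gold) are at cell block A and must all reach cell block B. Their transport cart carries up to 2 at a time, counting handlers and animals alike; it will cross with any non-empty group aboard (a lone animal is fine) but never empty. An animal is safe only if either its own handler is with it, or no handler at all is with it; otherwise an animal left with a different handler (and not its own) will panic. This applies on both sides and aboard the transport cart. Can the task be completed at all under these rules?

Following every safe sequence of crossings from the start, the most of the 8 that can be at cell block B as the transport cart arrives there on crossings 1, 3, 5 is 2, 3, 4 respectively; the best ever achieved is 4 of 8.
From crossing 7 on, no configuration arises that was not already reachable earlier: only 44 distinct safe configurations (who is on which side, and where the transport cart is) can ever be reached, none of them has everyone across, and every continuation just revisits them. So no valid plan exists.

No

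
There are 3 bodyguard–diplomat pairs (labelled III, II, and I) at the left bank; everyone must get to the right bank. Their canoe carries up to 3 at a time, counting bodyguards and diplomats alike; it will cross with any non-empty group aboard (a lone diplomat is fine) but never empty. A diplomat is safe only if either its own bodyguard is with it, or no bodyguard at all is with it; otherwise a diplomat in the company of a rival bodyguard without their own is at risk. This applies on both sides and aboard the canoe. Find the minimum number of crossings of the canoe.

5

Counting alone: each trip to the right bank takes at most 3 across and each return brings at least 1 back, so after t trips out (and t−1 returns) at most 3t − (t−1) of the 6 are across; that first reaches 6 at t = 3, so at least 5 crossings are needed.
The plan below uses exactly 5 crossings, so it is optimal:
1. bodyguard III and diplomat III cross → the right bank.
2. bodyguard III crosses ← the left bank.
3. bodyguard I, bodyguard II, and bodyguard III cross → the right bank.
4. diplomat III crosses ← the left bank.
5. diplomat I, diplomat II, and diplomat III cross → the right bank.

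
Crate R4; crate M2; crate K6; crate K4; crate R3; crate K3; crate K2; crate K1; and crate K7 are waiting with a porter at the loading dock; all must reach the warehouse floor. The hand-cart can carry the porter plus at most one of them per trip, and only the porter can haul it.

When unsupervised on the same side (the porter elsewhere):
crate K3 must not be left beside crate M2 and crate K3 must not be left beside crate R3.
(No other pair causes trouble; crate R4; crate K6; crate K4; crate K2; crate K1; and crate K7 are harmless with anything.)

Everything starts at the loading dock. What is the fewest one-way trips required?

19

Counting alone: the porter can take at most 1 across per trip to the warehouse floor, so moving all 9 needs at least 9 loaded trips out, with a return between consecutive ones — at least 17 crossings.
The safety rule pushes this higher. Following every safe sequence of crossings, the most of the 9 that can be at the warehouse floor as the hand-cart arrives there on crossing 17 is 8 — never all 9.
So no plan with fewer than 19 crossings exists, and this one achieves 19:
1. Porter goes to the warehouse floor with crate K3.  [the loading dock: crate K1, crate K2, crate K4, crate K6, crate K7, crate M2, crate R3, crate R4 | the warehouse floor: crate K3]
2. Porter goes back to the loading dock alone.  [the loading dock: crate K1, crate K2, crate K4, crate K6, crate K7, crate M2, crate R3, crate R4 | the warehouse floor: crate K3]
3. Porter goes to the warehouse floor with crate R4.  [the loading dock: crate K1, crate K2, crate K4, crate K6, crate K7, crate M2, crate R3 | the warehouse floor: crate K3, crate R4]
4. Porter goes back to the loading dock alone.  [the loading dock: crate K1, crate K2, crate K4, crate K6, crate K7, crate M2, crate R3 | the warehouse floor: crate K3, crate R4]
5. Porter goes to the warehouse floor with crate M2.  [the loading dock: crate K1, crate K2, crate K4, crate K6, crate K7, crate R3 | the warehouse floor: crate K3, crate M2, crate R4]
6. Porter goes back to the loading dock with crate K3.  [the loading dock: crate K1, crate K2, crate K3, crate K4, crate K6, crate K7, crate R3 | the warehouse floor: crate M2, crate R4]
7. Porter goes to the warehouse floor with crate R3.  [the loading dock: crate K1, crate K2, crate K3, crate K4, crate K6, crate K7 | the warehouse floor: crate M2, crate R3, crate R4]
8. Porter goes back to the loading dock alone.  [the loading dock: crate K1, crate K2, crate K3, crate K4, crate K6, crate K7 | the warehouse floor: crate M2, crate R3, crate R4]
9. Porter goes to the warehouse floor with crate K6.  [the loading dock: crate K1, crate K2, crate K3, crate K4, crate K7 | the warehouse floor: crate K6, crate M2, crate R3, crate R4]
10. Porter goes back to the loading dock alone.  [the loading dock: crate K1, crate K2, crate K3, crate K4, crate K7 | the warehouse floor: crate K6, crate M2, crate R3, crate R4]
11. Porter goes to the warehouse floor with crate K4.  [the loading dock: crate K1, crate K2, crate K3, crate K7 | the warehouse floor: crate K4, crate K6, crate M2, crate R3, crate R4]
12. Porter goes back to the loading dock alone.  [the loading dock: crate K1, crate K2, crate K3, crate K7 | the warehouse floor: crate K4, crate K6, crate M2, crate R3, crate R4]
13. Porter goes to the warehouse floor with crate K2.  [the loading dock: crate K1, crate K3, crate K7 | the warehouse floor: crate K2, crate K4, crate K6, crate M2, crate R3, crate R4]
14. Porter goes back to the loading dock alone.  [the loading dock: crate K1, crate K3, crate K7 | the warehouse floor: crate K2, crate K4, crate K6, crate M2, crate R3, crate R4]
15. Porter goes to the warehouse floor with crate K1.  [the loading dock: crate K3, crate K7 | the warehouse floor: crate K1, crate K2, crate K4, crate K6, crate M2, crate R3, crate R4]
16. Porter goes back to the loading dock alone.  [the loading dock: crate K3, crate K7 | the warehouse floor: crate K1, crate K2, crate K4, crate K6, crate M2, crate R3, crate R4]
17. Porter goes to the warehouse floor with crate K7.  [the loading dock: crate K3 | the warehouse floor: crate K1, crate K2, crate K4, crate K6, crate K7, crate M2, crate R3, crate R4]
18. Porter goes back to the loading dock alone.  [the loading dock: crate K3 | the warehouse floor: crate K1, crate K2, crate K4, crate K6, crate K7, crate M2, crate R3, crate R4]
19. Porter goes to the warehouse floor with crate K3.  [the loading dock: — | the warehouse floor: crate K1, crate K2, crate K3, crate K4, crate K6, crate K7, crate M2, crate R3, crate R4]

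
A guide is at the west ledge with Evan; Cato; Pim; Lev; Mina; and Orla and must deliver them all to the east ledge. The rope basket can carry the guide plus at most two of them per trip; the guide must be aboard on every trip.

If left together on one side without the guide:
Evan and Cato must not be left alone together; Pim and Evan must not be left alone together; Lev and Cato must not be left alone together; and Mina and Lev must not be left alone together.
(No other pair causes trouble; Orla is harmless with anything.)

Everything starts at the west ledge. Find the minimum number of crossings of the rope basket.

Counting alone: the guide can take at most 2 across per trip to the east ledge, so moving all 6 needs at least 3 loaded trips out, with a return between consecutive ones — at least 5 crossings.
The safety rule pushes this higher. Following every safe sequence of crossings, the most of the 6 that can be at the east ledge as the rope basket arrives there on crossing 5 is 5 — never all 6.
So no plan with fewer than 7 crossings exists, and this one achieves 7:
1. Guide goes to the east ledge with Evan and Lev.
2. Guide goes back to the west ledge alone.
3. Guide goes to the east ledge with Cato and Pim.
4. Guide goes back to the west ledge with Evan and Lev.
5. Guide goes to the east ledge with Mina and Orla.
6. Guide goes back to the west ledge alone.
7. Guide goes to the east ledge with Evan and Lev.

7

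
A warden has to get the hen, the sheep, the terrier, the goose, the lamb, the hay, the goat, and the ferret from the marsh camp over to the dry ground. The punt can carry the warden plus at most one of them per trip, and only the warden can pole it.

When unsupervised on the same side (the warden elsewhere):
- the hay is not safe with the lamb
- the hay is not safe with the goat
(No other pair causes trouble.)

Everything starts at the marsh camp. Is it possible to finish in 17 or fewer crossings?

Yes

Yes — this plan uses 17 crossings (≤ 17):
1. Warden goes to the dry ground with the hay.  [the marsh camp: the ferret, the goat, the goose, the hen, the lamb, the sheep, the terrier | the dry ground: the hay]
2. Warden goes back to the marsh camp alone.  [the marsh camp: the ferret, the goat, the goose, the hen, the lamb, the sheep, the terrier | the dry ground: the hay]
3. Warden goes to the dry ground with the hen.  [the marsh camp: the ferret, the goat, the goose, the lamb, the sheep, the terrier | the dry ground: the hay, the hen]
4. Warden goes back to the marsh camp alone.  [the marsh camp: the ferret, the goat, the goose, the lamb, the sheep, the terrier | the dry ground: the hay, the hen]
5. Warden goes to the dry ground with the sheep.  [the marsh camp: the ferret, the goat, the goose, the lamb, the terrier | the dry ground: the hay, the hen, the sheep]
6. Warden goes back to the marsh camp alone.  [the marsh camp: the ferret, the goat, the goose, the lamb, the terrier | the dry ground: the hay, the hen, the sheep]
7. Warden goes to the dry ground with the terrier.  [the marsh camp: the ferret, the goat, the goose, the lamb | the dry ground: the hay, the hen, the sheep, the terrier]
8. Warden goes back to the marsh camp alone.  [the marsh camp: the ferret, the goat, the goose, the lamb | the dry ground: the hay, the hen, the sheep, the terrier]
9. Warden goes to the dry ground with the goose.  [the marsh camp: the ferret, the goat, the lamb | the dry ground: the goose, the hay, the hen, the sheep, the terrier]
10. Warden goes back to the marsh camp alone.  [the marsh camp: the ferret, the goat, the lamb | the dry ground: the goose, the hay, the hen, the sheep, the terrier]
11. Warden goes to the dry ground with the lamb.  [the marsh camp: the ferret, the goat | the dry ground: the goose, the hay, the hen, the lamb, the sheep, the terrier]
12. Warden goes back to the marsh camp with the hay.  [the marsh camp: the ferret, the goat, the hay | the dry ground: the goose, the hen, the lamb, the sheep, the terrier]
13. Warden goes to the dry ground with the goat.  [the marsh camp: the ferret, the hay | the dry ground: the goat, the goose, the hen, the lamb, the sheep, the terrier]
14. Warden goes back to the marsh camp alone.  [the marsh camp: the ferret, the hay | the dry ground: the goat, the goose, the hen, the lamb, the sheep, the terrier]
15. Warden goes to the dry ground with the ferret.  [the marsh camp: the hay | the dry ground: the ferret, the goat, the goose, the hen, the lamb, the sheep, the terrier]
16. Warden goes back to the marsh camp alone.  [the marsh camp: the hay | the dry ground: the ferret, the goat, the goose, the hen, the lamb, the sheep, the terrier]
17. Warden goes to the dry ground with the hay.  [the marsh camp: — | the dry ground: the ferret, the goat, the goose, the hay, the hen, the lamb, the sheep, the terrier]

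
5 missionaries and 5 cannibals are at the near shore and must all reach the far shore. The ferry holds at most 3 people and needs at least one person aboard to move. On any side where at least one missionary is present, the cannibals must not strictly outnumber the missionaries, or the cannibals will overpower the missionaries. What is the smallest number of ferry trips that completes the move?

11

Counting alone: each trip to the far shore takes at most 3 across and each return brings at least 1 back, so after t trips out (and t−1 returns) at most 3t − (t−1) of the 10 are across; that first reaches 10 at t = 5, so at least 9 crossings are needed.
The safety rule pushes this higher. Following every safe sequence of crossings, the most of the 10 that can be at the far shore as the ferry arrives there on crossing 9 is 9 — never all 10.
So no plan with fewer than 11 crossings exists, and this one achieves 11:
1. 2 cannibals → the far shore.  (the near shore: 5M 3C; the far shore: 0M 2C)
2. 1 cannibal ← the near shore.  (the near shore: 5M 4C; the far shore: 0M 1C)
3. 3 cannibals → the far shore.  (the near shore: 5M 1C; the far shore: 0M 4C)
4. 1 cannibal ← the near shore.  (the near shore: 5M 2C; the far shore: 0M 3C)
5. 3 missionaries → the far shore.  (the near shore: 2M 2C; the far shore: 3M 3C)
6. 1 missionary and 1 cannibal ← the near shore.  (the near shore: 3M 3C; the far shore: 2M 2C)
7. 3 missionaries → the far shore.  (the near shore: 0M 3C; the far shore: 5M 2C)
8. 1 cannibal ← the near shore.  (the near shore: 0M 4C; the far shore: 5M 1C)
9. 2 cannibals → the far shore.  (the near shore: 0M 2C; the far shore: 5M 3C)
10. 1 cannibal ← the near shore.  (the near shore: 0M 3C; the far shore: 5M 2C)
11. 3 cannibals → the far shore.  (the near shore: 0M 0C; the far shore: 5M 5C)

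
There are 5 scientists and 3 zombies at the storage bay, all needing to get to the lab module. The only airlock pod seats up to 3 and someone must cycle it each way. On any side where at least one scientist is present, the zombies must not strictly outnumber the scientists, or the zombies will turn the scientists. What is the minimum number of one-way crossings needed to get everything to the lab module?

7

Counting alone: each trip to the lab module takes at most 3 across and each return brings at least 1 back, so after t trips out (and t−1 returns) at most 3t − (t−1) of the 8 are across; that first reaches 8 at t = 4, so at least 7 crossings are needed.
The plan below uses exactly 7 crossings, so it is optimal:
1. 2 zombies → the lab module.  (the storage bay: 5S 1Z; the lab module: 0S 2Z)
2. 1 zombie ← the storage bay.  (the storage bay: 5S 2Z; the lab module: 0S 1Z)
3. 2 scientists and 1 zombie → the lab module.  (the storage bay: 3S 1Z; the lab module: 2S 2Z)
4. 1 zombie ← the storage bay.  (the storage bay: 3S 2Z; the lab module: 2S 1Z)
5. 1 scientist and 2 zombies → the lab module.  (the storage bay: 2S 0Z; the lab module: 3S 3Z)
6. 1 zombie ← the storage bay.  (the storage bay: 2S 1Z; the lab module: 3S 2Z)
7. 2 scientists and 1 zombie → the lab module.  (the storage bay: 0S 0Z; the lab module: 5S 3Z)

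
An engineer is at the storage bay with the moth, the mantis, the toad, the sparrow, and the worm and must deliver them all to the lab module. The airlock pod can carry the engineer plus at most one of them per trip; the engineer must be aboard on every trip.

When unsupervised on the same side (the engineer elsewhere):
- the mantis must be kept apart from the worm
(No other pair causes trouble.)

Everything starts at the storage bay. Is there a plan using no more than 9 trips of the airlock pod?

Yes — this plan uses 9 crossings (≤ 9):
1. Engineer goes to the lab module with the mantis.  [the storage bay: the moth, the sparrow, the toad, the worm | the lab module: the mantis]
2. Engineer goes back to the storage bay alone.  [the storage bay: the moth, the sparrow, the toad, the worm | the lab module: the mantis]
3. Engineer goes to the lab module with the moth.  [the storage bay: the sparrow, the toad, the worm | the lab module: the mantis, the moth]
4. Engineer goes back to the storage bay alone.  [the storage bay: the sparrow, the toad, the worm | the lab module: the mantis, the moth]
5. Engineer goes to the lab module with the toad.  [the storage bay: the sparrow, the worm | the lab module: the mantis, the moth, the toad]
6. Engineer goes back to the storage bay alone.  [the storage bay: the sparrow, the worm | the lab module: the mantis, the moth, the toad]
7. Engineer goes to the lab module with the sparrow.  [the storage bay: the worm | the lab module: the mantis, the moth, the sparrow, the toad]
8. Engineer goes back to the storage bay alone.  [the storage bay: the worm | the lab module: the mantis, the moth, the sparrow, the toad]
9. Engineer goes to the lab module with the worm.  [the storage bay: — | the lab module: the mantis, the moth, the sparrow, the toad, the worm]

Yes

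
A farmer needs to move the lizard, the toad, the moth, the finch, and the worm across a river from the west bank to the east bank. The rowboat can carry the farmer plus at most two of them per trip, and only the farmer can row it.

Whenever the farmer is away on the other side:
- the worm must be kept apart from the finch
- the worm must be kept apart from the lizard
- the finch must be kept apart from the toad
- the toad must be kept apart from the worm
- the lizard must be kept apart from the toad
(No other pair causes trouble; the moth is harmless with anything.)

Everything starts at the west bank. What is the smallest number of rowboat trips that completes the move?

Counting alone: the farmer can take at most 2 across per trip to the east bank, so moving all 5 needs at least 3 loaded trips out, with a return between consecutive ones — at least 5 crossings.
The safety rule pushes this higher. Following every safe sequence of crossings, the most of the 5 that can be at the east bank as the rowboat arrives there on crossing 5 is 4 — never all 5.
So no plan with fewer than 7 crossings exists, and this one achieves 7:
1. Farmer goes to the east bank with the toad and the worm.
2. Farmer goes back to the west bank with the toad.
3. Farmer goes to the east bank with the finch and the lizard.
4. Farmer goes back to the west bank with the worm.
5. Farmer goes to the east bank with the moth and the toad.
6. Farmer goes back to the west bank with the toad.
7. Farmer goes to the east bank with the toad and the worm.

7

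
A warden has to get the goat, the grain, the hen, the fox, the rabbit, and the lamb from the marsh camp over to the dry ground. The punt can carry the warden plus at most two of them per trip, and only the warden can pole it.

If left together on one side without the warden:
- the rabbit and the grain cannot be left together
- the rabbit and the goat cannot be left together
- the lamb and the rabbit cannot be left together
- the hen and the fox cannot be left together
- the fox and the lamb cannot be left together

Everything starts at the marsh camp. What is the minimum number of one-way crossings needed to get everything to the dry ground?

7

Counting alone: the warden can take at most 2 across per trip to the dry ground, so moving all 6 needs at least 3 loaded trips out, with a return between consecutive ones — at least 5 crossings.
The safety rule pushes this higher. Following every safe sequence of crossings, the most of the 6 that can be at the dry ground as the punt arrives there on crossing 5 is 5 — never all 6.
So no plan with fewer than 7 crossings exists, and this one achieves 7:
1. Warden goes to the dry ground with the fox and the rabbit.  [the marsh camp: the goat, the grain, the hen, the lamb | the dry ground: the fox, the rabbit]
2. Warden goes back to the marsh camp alone.  [the marsh camp: the goat, the grain, the hen, the lamb | the dry ground: the fox, the rabbit]
3. Warden goes to the dry ground with the goat and the grain.  [the marsh camp: the hen, the lamb | the dry ground: the fox, the goat, the grain, the rabbit]
4. Warden goes back to the marsh camp with the rabbit.  [the marsh camp: the hen, the lamb, the rabbit | the dry ground: the fox, the goat, the grain]
5. Warden goes to the dry ground with the hen and the lamb.  [the marsh camp: the rabbit | the dry ground: the fox, the goat, the grain, the hen, the lamb]
6. Warden goes back to the marsh camp with the fox.  [the marsh camp: the fox, the rabbit | the dry ground: the goat, the grain, the hen, the lamb]
7. Warden goes to the dry ground with the fox and the rabbit.  [the marsh camp: — | the dry ground: the fox, the goat, the grain, the hen, the lamb, the rabbit]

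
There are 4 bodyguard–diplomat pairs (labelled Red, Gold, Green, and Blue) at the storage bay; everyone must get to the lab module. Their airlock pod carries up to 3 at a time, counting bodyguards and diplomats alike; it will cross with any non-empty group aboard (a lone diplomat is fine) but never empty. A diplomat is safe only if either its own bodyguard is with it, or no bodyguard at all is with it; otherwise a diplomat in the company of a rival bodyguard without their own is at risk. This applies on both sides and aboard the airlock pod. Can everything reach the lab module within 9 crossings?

Yes — this plan uses 9 crossings (≤ 9):
1. bodyguard Red and diplomat Red cross → the lab module.
2. bodyguard Red crosses ← the storage bay.
3. bodyguard Gold, bodyguard Red, and diplomat Gold cross → the lab module.
4. bodyguard Red and diplomat Red cross ← the storage bay.
5. bodyguard Blue, bodyguard Green, and bodyguard Red cross → the lab module.
6. diplomat Gold crosses ← the storage bay.
7. diplomat Gold and diplomat Red cross → the lab module.
8. diplomat Red crosses ← the storage bay.
9. diplomat Blue, diplomat Green, and diplomat Red cross → the lab module.

Yes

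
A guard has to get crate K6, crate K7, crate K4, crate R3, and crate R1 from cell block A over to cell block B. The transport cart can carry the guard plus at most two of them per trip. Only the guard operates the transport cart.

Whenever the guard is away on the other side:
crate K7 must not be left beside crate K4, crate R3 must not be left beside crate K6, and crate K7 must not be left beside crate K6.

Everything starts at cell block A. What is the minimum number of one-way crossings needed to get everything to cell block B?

Counting alone: the guard can take at most 2 across per trip to cell block B, so moving all 5 needs at least 3 loaded trips out, with a return between consecutive ones — at least 5 crossings.
The plan below uses exactly 5 crossings, so it is optimal:
1. Guard goes to cell block B with crate K6 and crate K7.
2. Guard goes back to cell block A with crate K6.
3. Guard goes to cell block B with crate R1 and crate R3.
4. Guard goes back to cell block A alone.
5. Guard goes to cell block B with crate K4 and crate K6.

5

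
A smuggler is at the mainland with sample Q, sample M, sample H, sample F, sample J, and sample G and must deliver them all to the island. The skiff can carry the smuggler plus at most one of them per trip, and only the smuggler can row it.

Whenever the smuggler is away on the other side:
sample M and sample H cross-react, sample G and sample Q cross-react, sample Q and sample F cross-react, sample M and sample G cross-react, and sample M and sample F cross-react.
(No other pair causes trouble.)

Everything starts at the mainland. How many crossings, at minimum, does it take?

impossible

Whatever the first load, the items left behind include a forbidden pair without the smuggler. No opening move is safe, so no plan exists.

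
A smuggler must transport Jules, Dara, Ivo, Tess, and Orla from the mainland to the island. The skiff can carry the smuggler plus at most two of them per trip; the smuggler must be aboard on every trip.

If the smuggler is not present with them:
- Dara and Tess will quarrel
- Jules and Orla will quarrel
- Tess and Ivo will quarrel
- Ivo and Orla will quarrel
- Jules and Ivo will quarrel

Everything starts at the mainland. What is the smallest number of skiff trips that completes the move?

impossible

Whatever the first load, the items left behind include a forbidden pair without the smuggler. No opening move is safe, so no plan exists.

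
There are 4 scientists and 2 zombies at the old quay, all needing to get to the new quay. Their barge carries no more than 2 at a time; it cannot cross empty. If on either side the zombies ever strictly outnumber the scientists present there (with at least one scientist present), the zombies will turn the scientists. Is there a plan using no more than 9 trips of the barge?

Yes — this plan uses 9 crossings (≤ 9):
1. 2 zombies → the new quay.  (the old quay: 4S 0Z; the new quay: 0S 2Z)
2. 1 zombie ← the old quay.  (the old quay: 4S 1Z; the new quay: 0S 1Z)
3. 2 scientists → the new quay.  (the old quay: 2S 1Z; the new quay: 2S 1Z)
4. 1 zombie ← the old quay.  (the old quay: 2S 2Z; the new quay: 2S 0Z)
5. 2 zombies → the new quay.  (the old quay: 2S 0Z; the new quay: 2S 2Z)
6. 1 zombie ← the old quay.  (the old quay: 2S 1Z; the new quay: 2S 1Z)
7. 1 scientist and 1 zombie → the new quay.  (the old quay: 1S 0Z; the new quay: 3S 2Z)
8. 1 zombie ← the old quay.  (the old quay: 1S 1Z; the new quay: 3S 1Z)
9. 1 scientist and 1 zombie → the new quay.  (the old quay: 0S 0Z; the new quay: 4S 2Z)

Yes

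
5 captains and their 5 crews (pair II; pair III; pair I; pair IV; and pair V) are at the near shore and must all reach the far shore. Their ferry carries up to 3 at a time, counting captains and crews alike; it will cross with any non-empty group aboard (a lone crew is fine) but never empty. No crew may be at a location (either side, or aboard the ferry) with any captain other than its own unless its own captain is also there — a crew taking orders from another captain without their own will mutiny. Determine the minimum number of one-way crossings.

11

Counting alone: each trip to the far shore takes at most 3 across and each return brings at least 1 back, so after t trips out (and t−1 returns) at most 3t − (t−1) of the 10 are across; that first reaches 10 at t = 5, so at least 9 crossings are needed.
The safety rule pushes this higher. Following every safe sequence of crossings, the most of the 10 that can be at the far shore as the ferry arrives there on crossing 9 is 9 — never all 10.
So no plan with fewer than 11 crossings exists, and this one achieves 11:
1. captain II and crew II cross → the far shore.
2. captain II crosses ← the near shore.
3. crew I, crew III, and crew IV cross → the far shore.
4. crew II crosses ← the near shore.
5. captain I, captain III, and captain IV cross → the far shore.
6. captain III and crew III cross ← the near shore.
7. captain II, captain III, and captain V cross → the far shore.
8. crew I crosses ← the near shore.
9. crew II and crew III cross → the far shore.
10. crew II crosses ← the near shore.
11. crew I, crew II, and crew V cross → the far shore.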